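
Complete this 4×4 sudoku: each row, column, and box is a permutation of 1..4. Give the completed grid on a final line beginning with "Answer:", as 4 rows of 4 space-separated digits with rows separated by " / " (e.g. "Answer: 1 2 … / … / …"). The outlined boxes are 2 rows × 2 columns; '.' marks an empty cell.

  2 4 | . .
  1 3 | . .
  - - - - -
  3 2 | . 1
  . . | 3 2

Step 1. [r2c3∈{2,4}] in row 2, 2 fits only at r2c3. So r2c3=2.
Step 2. [r3c3∈{4}] nothing but 4 survives at r3c3 ⇒ r3c3=4.
Step 3. [r1c3∈{1}] r1c3 has the single candidate 1. So r1c3=1.
Step 4. [r2c4∈{4}] only 4 remains possible at r2c4 ⇒ r2c4=4.
Step 5. [r4c2∈{1}] r4c2 has the single candidate 1 ⇒ r4c2=1.
Step 6. [r4c1∈{4}] r4c1 has the single candidate 4. So r4c1=4.
Step 7. [r1c4∈{3}] r1c4 has the single candidate 3 ⇒ r1c4=3.

Answer: 2 4 1 3 / 1 3 2 4 / 3 2 4 1 / 4 1 3 2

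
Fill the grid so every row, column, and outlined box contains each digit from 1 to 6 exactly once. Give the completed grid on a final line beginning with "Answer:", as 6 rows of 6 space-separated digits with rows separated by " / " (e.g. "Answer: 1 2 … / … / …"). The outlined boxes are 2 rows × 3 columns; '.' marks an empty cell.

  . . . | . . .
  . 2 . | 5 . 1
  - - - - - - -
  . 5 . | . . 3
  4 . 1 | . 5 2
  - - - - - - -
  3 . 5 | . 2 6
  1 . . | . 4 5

Step 1. [r2c1∈{6}] r2c1 has the single candidate 6. So r2c1=6.
Step 2. [r4c4∈{6}] r4c4's peers cover all but 6. So r4c4=6.
Step 3. [r2c3∈{3,4}] in row 2, 4 fits only at r2c3 ⇒ r2c3=4.
Step 4. [r1c3∈{3}] r1c3 is down to just 3, so r1c3=3.
Step 5. [r3c3∈{2,6}] row 3 places 6 nowhere but r3c3, so r3c3=6.
Step 6. [r3c4∈{1,4}] r3c4 is the only open cell in row 3 admitting 4 ⇒ r3c4=4.
Step 7. [r5c4∈{1}] nothing but 1 survives at r5c4, so r5c4=1.
Step 8. [r1c6∈{4}] r1c6 is down to just 4. So r1c6=4.
Step 9. [r3c5∈{1}] nothing but 1 survives at r3c5, so r3c5=1.
Step 10. [r1c2∈{1}] only 1 remains possible at r1c2 ⇒ r1c2=1.
Step 11. [r3c1∈{2}] r3c1's peers cover all but 2. So r3c1=2.
Step 12. [r6c4∈{3}] r6c4's peers cover all but 3, so r6c4=3.
Step 13. [r6c3∈{2}] r6c3 is down to just 2 ⇒ r6c3=2.
Step 14. [r1c4∈{2}] r1c4 has the single candidate 2 ⇒ r1c4=2.
Step 15. [r5c2∈{4}] only 4 remains possible at r5c2 ⇒ r5c2=4.
Step 16. [r4c2∈{3}] r4c2's peers cover all but 3 ⇒ r4c2=3.
Step 17. [r6c2∈{6}] r6c2 is down to just 6. So r6c2=6.
Step 18. [r2c5∈{3}] r2c5 is down to just 3 ⇒ r2c5=3.
Step 19. [r1c5∈{6}] r1c5 is down to just 6. So r1c5=6.
Step 20. [r1c1∈{5}] r1c1's peers cover all but 5, so r1c1=5.

Answer: 5 1 3 2 6 4 / 6 2 4 5 3 1 / 2 5 6 4 1 3 / 4 3 1 6 5 2 / 3 4 5 1 2 6 / 1 6 2 3 4 5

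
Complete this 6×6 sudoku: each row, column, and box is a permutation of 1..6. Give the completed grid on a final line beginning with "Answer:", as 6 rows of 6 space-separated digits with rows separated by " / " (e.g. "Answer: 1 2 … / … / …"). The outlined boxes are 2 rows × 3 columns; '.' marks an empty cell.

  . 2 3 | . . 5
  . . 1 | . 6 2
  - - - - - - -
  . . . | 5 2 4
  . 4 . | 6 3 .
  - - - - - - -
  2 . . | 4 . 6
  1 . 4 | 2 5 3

Step 1. [r2c1∈{4,5}] row 2 places 4 nowhere but r2c1. So r2c1=4.
Step 2. [r5c2∈{3,5}] 3 has one home in row 5: r5c2 ⇒ r5c2=3.
Step 3. [r3c3∈{6}] r3c3 is down to just 6 ⇒ r3c3=6.
Step 4. [r1c4∈{1}] only 1 remains possible at r1c4 ⇒ r1c4=1.
Step 5. [r4c3∈{2,5}] across row 4, 2 lands solely at r4c3 ⇒ r4c3=2.
Step 6. [r5c5∈{1}] only 1 remains possible at r5c5, so r5c5=1.
Step 7. [r1c5∈{4}] nothing but 4 survives at r1c5. So r1c5=4.
Step 8. [r3c1∈{3}] nothing but 3 survives at r3c1 ⇒ r3c1=3.
Step 9. [r2c2∈{5}] only 5 remains possible at r2c2, so r2c2=5.
Step 10. [r2c4∈{3}] nothing but 3 survives at r2c4. So r2c4=3.
Step 11. [r4c6∈{1}] r4c6 is down to just 1, so r4c6=1.
Step 12. [r3c2∈{1}] r3c2's peers cover all but 1, so r3c2=1.
Step 13. [r4c1∈{5}] only 5 remains possible at r4c1. So r4c1=5.
Step 14. [r6c2∈{6}] r6c2's peers cover all but 6, so r6c2=6.
Step 15. [r5c3∈{5}] r5c3 is down to just 5 ⇒ r5c3=5.
Step 16. [r1c1∈{6}] r1c1's peers cover all but 6 ⇒ r1c1=6.

Answer: 6 2 3 1 4 5 / 4 5 1 3 6 2 / 3 1 6 5 2 4 / 5 4 2 6 3 1 / 2 3 5 4 1 6 / 1 6 4 2 5 3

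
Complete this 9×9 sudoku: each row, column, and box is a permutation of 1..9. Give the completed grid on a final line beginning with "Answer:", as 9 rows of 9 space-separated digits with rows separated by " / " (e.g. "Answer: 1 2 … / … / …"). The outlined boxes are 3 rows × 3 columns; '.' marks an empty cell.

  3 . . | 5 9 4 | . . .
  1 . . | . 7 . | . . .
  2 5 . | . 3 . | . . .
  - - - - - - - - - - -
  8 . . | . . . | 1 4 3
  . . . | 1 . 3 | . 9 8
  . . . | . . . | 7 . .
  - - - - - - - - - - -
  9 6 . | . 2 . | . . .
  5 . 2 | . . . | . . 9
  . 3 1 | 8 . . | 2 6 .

Step 1. [r3c4∈{6}] nothing but 6 survives at r3c4 ⇒ r3c4=6.
Step 2. [r3c6∈{1,8}] across box 2, 1 lands solely at r3c6, so r3c6=1.
Step 3. [r2c6∈{2,8}] in box 2, 8 fits only at r2c6 ⇒ r2c6=8.
Step 4. [r2c4∈{2}] r2c4 is down to just 2 ⇒ r2c4=2.
Step 5. [r6c3∈{3,4,5,6,9}] row 6 places 3 nowhere but r6c3 ⇒ r6c3=3.
Step 6. [r9c6∈{5,7,9}] 9 has one home in row 9: r9c6 ⇒ r9c6=9.
Step 7. [r5c2∈{2,4,7}] r5c2 is the only open cell in row 5 admitting 2. So r5c2=2.
Step 8. [r4c6∈{2,5,6,7}] across row 4, 2 lands solely at r4c6, so r4c6=2.
Step 9. [r4c4∈{7,9}] box 5 places 7 nowhere but r4c4, so r4c4=7.
Step 10. [r6c5∈{4,5,6,8}] in row 6, 8 fits only at r6c5 ⇒ r6c5=8.
Step 11. [r8c5∈{1,4,6}] in col 5, 1 fits only at r8c5, so r8c5=1.
Step 12. [r4c2∈{9}] r4c2 is down to just 9. So r4c2=9.
Step 13. [r2c2∈{4}] r2c2's peers cover all but 4, so r2c2=4.
Step 14. [r8c6∈{6,7}] in row 8, 6 fits only at r8c6. So r8c6=6.
Step 15. [r6c6∈{5}] r6c6 has the single candidate 5, so r6c6=5.
Step 16. [r5c7∈{5,6}] r5c7 is the only open cell in box 6 admitting 5, so r5c7=5.
Step 17. [r6c9∈{2,6}] r6c9 is the only open cell in box 6 admitting 6, so r6c9=6.
Step 18. [r5c1∈{4,6,7}] across col 1, 6 lands solely at r5c1. So r5c1=6.
Step 19. [r9c1∈{4,7}] r9c1 is the only open cell in col 1 admitting 7 ⇒ r9c1=7.
Step 20. [r8c8∈{3,7,8}] row 8 places 7 nowhere but r8c8, so r8c8=7.
Step 21. [r3c8∈{8}] r3c8 is down to just 8. So r3c8=8.
Step 22. [r7c3∈{4,8}] across box 7, 4 lands solely at r7c3. So r7c3=4.
Step 23. [r1c2∈{7,8}] col 2 places 7 nowhere but r1c2 ⇒ r1c2=7.
Step 24. [r7c4∈{3}] nothing but 3 survives at r7c4. So r7c4=3.
Step 25. [r8c4∈{4}] only 4 remains possible at r8c4, so r8c4=4.
Step 26. [r2c9∈{5}] r2c9's peers cover all but 5. So r2c9=5.
Step 27. [r7c9∈{1}] r7c9's peers cover all but 1. So r7c9=1.
Step 28. [r3c3∈{9}] r3c3 is down to just 9 ⇒ r3c3=9.
Step 29. [r8c7∈{3,8}] 3 has one home in row 8: r8c7, so r8c7=3.
Step 30. [r1c7∈{6}] r1c7 has the single candidate 6. So r1c7=6.
Step 31. [r1c8∈{1,2}] r1c8 is the only open cell in row 1 admitting 1 ⇒ r1c8=1.
Step 32. [r3c7∈{4}] r3c7 is down to just 4 ⇒ r3c7=4.
Step 33. [r6c8∈{2}] r6c8 is down to just 2 ⇒ r6c8=2.
Step 34. [r6c4∈{9}] only 9 remains possible at r6c4, so r6c4=9.
Step 35. [r9c5∈{5}] r9c5 is down to just 5, so r9c5=5.
Step 36. [r1c3∈{8}] only 8 remains possible at r1c3. So r1c3=8.
Step 37. [r4c5∈{6}] nothing but 6 survives at r4c5. So r4c5=6.
Step 38. [r7c7∈{8}] r7c7 is down to just 8. So r7c7=8.
Step 39. [r2c7∈{9}] r2c7 has the single candidate 9 ⇒ r2c7=9.
Step 40. [r7c6∈{7}] r7c6's peers cover all but 7. So r7c6=7.
Step 41. [r7c8∈{5}] r7c8's peers cover all but 5, so r7c8=5.
Step 42. [r1c9∈{2}] r1c9's peers cover all but 2, so r1c9=2.
Step 43. [r6c2∈{1}] r6c2 has the single candidate 1. So r6c2=1.
Step 44. [r4c3∈{5}] nothing but 5 survives at r4c3 ⇒ r4c3=5.
Step 45. [r2c8∈{3}] r2c8 is down to just 3. So r2c8=3.
Step 46. [r9c9∈{4}] r9c9's peers cover all but 4. So r9c9=4.
Step 47. [r2c3∈{6}] r2c3's peers cover all but 6, so r2c3=6.
Step 48. [r8c2∈{8}] only 8 remains possible at r8c2 ⇒ r8c2=8.
Step 49. [r3c9∈{7}] r3c9's peers cover all but 7, so r3c9=7.
Step 50. [r5c3∈{7}] only 7 remains possible at r5c3, so r5c3=7.
Step 51. [r6c1∈{4}] only 4 remains possible at r6c1 ⇒ r6c1=4.
Step 52. [r5c5∈{4}] nothing but 4 survives at r5c5. So r5c5=4.

Answer: 3 7 8 5 9 4 6 1 2 / 1 4 6 2 7 8 9 3 5 / 2 5 9 6 3 1 4 8 7 / 8 9 5 7 6 2 1 4 3 / 6 2 7 1 4 3 5 9 8 / 4 1 3 9 8 5 7 2 6 / 9 6 4 3 2 7 8 5 1 / 5 8 2 4 1 6 3 7 9 / 7 3 1 8 5 9 2 6 4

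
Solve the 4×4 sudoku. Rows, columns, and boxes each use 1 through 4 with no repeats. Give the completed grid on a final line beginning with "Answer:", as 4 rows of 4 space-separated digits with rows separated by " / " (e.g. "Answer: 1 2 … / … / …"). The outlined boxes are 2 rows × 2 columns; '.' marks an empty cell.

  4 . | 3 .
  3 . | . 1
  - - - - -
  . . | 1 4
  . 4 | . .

Step 1. [r1c4∈{2}] r1c4 is down to just 2. So r1c4=2.
Step 2. [r3c1∈{2}] r3c1's peers cover all but 2 ⇒ r3c1=2.
Step 3. [r4c4∈{3}] r4c4 is down to just 3. So r4c4=3.
Step 4. [r3c2∈{3}] r3c2's peers cover all but 3 ⇒ r3c2=3.
Step 5. [r2c3∈{4}] r2c3 is down to just 4. So r2c3=4.
Step 6. [r2c2∈{2}] r2c2 is down to just 2. So r2c2=2.
Step 7. [r4c1∈{1}] only 1 remains possible at r4c1, so r4c1=1.
Step 8. [r4c3∈{2}] r4c3 has the single candidate 2 ⇒ r4c3=2.
Step 9. [r1c2∈{1}] r1c2 is down to just 1, so r1c2=1.

Answer: 4 1 3 2 / 3 2 4 1 / 2 3 1 4 / 1 4 2 3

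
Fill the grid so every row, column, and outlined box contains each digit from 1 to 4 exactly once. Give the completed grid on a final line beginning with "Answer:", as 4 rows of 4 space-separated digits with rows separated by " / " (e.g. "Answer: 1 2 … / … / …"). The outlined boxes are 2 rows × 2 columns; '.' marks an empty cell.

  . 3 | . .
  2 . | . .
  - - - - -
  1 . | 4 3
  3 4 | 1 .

Step 1. [r1c4∈{1,2,4}] 1 has one home in row 1: r1c4. So r1c4=1.
Step 2. [r3c2∈{2}] only 2 remains possible at r3c2. So r3c2=2.
Step 3. [r2c4∈{4}] r2c4 has the single candidate 4 ⇒ r2c4=4.
Step 4. [r1c3∈{2}] nothing but 2 survives at r1c3 ⇒ r1c3=2.
Step 5. [r1c1∈{4}] nothing but 4 survives at r1c1, so r1c1=4.
Step 6. [r2c3∈{3}] r2c3 is down to just 3, so r2c3=3.
Step 7. [r2c2∈{1}] r2c2 is down to just 1. So r2c2=1.
Step 8. [r4c4∈{2}] nothing but 2 survives at r4c4 ⇒ r4c4=2.

Answer: 4 3 2 1 / 2 1 3 4 / 1 2 4 3 / 3 4 1 2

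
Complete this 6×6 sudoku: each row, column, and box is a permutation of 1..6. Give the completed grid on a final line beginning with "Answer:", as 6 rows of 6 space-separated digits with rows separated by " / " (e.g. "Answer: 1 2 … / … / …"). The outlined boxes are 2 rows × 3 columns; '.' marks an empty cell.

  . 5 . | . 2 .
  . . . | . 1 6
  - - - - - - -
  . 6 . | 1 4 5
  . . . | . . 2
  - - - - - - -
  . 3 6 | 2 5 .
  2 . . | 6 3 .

Step 1. [r1c6∈{3,4}] across col 6, 3 lands solely at r1c6. So r1c6=3.
Step 2. [r3c1∈{3}] r3c1 has the single candidate 3 ⇒ r3c1=3.
Step 3. [r2c1∈{4}] only 4 remains possible at r2c1. So r2c1=4.
Step 4. [r5c1∈{1}] nothing but 1 survives at r5c1. So r5c1=1.
Step 5. [r6c2∈{4}] only 4 remains possible at r6c2 ⇒ r6c2=4.
Step 6. [r4c3∈{1,4,5}] in row 4, 4 fits only at r4c3 ⇒ r4c3=4.
Step 7. [r2c2∈{2}] only 2 remains possible at r2c2, so r2c2=2.
Step 8. [r4c5∈{6}] only 6 remains possible at r4c5, so r4c5=6.
Step 9. [r4c4∈{3}] r4c4 is down to just 3 ⇒ r4c4=3.
Step 10. [r6c6∈{1}] only 1 remains possible at r6c6. So r6c6=1.
Step 11. [r2c4∈{5}] nothing but 5 survives at r2c4, so r2c4=5.
Step 12. [r1c3∈{1}] r1c3 has the single candidate 1. So r1c3=1.
Step 13. [r2c3∈{3}] r2c3 is down to just 3, so r2c3=3.
Step 14. [r4c2∈{1}] r4c2's peers cover all but 1. So r4c2=1.
Step 15. [r6c3∈{5}] only 5 remains possible at r6c3, so r6c3=5.
Step 16. [r1c4∈{4}] nothing but 4 survives at r1c4, so r1c4=4.
Step 17. [r3c3∈{2}] r3c3's peers cover all but 2, so r3c3=2.
Step 18. [r5c6∈{4}] r5c6 has the single candidate 4, so r5c6=4.
Step 19. [r4c1∈{5}] r4c1's peers cover all but 5, so r4c1=5.
Step 20. [r1c1∈{6}] only 6 remains possible at r1c1. So r1c1=6.

Answer: 6 5 1 4 2 3 / 4 2 3 5 1 6 / 3 6 2 1 4 5 / 5 1 4 3 6 2 / 1 3 6 2 5 4 / 2 4 5 6 3 1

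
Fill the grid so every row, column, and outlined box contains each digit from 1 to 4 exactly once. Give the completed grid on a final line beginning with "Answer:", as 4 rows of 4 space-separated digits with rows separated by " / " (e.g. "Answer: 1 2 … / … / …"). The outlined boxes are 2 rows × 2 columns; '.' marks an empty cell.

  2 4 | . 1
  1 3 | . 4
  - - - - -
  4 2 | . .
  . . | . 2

Step 1. [r3c4∈{3}] r3c4's peers cover all but 3 ⇒ r3c4=3.
Step 2. [r4c3∈{1,4}] row 4 places 4 nowhere but r4c3. So r4c3=4.
Step 3. [r3c3∈{1}] nothing but 1 survives at r3c3, so r3c3=1.
Step 4. [r4c2∈{1}] r4c2 is down to just 1 ⇒ r4c2=1.
Step 5. [r4c1∈{3}] r4c1 is down to just 3, so r4c1=3.
Step 6. [r2c3∈{2}] r2c3's peers cover all but 2, so r2c3=2.
Step 7. [r1c3∈{3}] r1c3 has the single candidate 3 ⇒ r1c3=3.

Answer: 2 4 3 1 / 1 3 2 4 / 4 2 1 3 / 3 1 4 2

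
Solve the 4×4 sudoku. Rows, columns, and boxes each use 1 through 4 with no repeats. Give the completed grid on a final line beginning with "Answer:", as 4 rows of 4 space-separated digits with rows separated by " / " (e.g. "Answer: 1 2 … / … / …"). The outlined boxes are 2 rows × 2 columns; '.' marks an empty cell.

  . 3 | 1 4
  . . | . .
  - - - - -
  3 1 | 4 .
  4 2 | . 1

Step 1. [r2c3∈{2,3}] in col 3, 2 fits only at r2c3. So r2c3=2.
Step 2. [r2c4∈{3}] r2c4 is down to just 3 ⇒ r2c4=3.
Step 3. [r2c2∈{4}] r2c2 is down to just 4. So r2c2=4.
Step 4. [r1c1∈{2}] nothing but 2 survives at r1c1, so r1c1=2.
Step 5. [r2c1∈{1}] r2c1 is down to just 1, so r2c1=1.
Step 6. [r3c4∈{2}] r3c4 has the single candidate 2. So r3c4=2.
Step 7. [r4c3∈{3}] r4c3 has the single candidate 3 ⇒ r4c3=3.

Answer: 2 3 1 4 / 1 4 2 3 / 3 1 4 2 / 4 2 3 1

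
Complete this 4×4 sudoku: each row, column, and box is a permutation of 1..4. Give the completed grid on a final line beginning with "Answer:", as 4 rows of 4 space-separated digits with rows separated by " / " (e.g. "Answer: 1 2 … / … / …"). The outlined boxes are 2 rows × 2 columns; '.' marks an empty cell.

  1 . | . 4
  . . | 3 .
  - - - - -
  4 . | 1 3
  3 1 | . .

Step 1. [r2c1∈{2}] nothing but 2 survives at r2c1, so r2c1=2.
Step 2. [r4c3∈{2,4}] r4c3 is the only open cell in row 4 admitting 4, so r4c3=4.
Step 3. [r1c2∈{3}] r1c2 has the single candidate 3 ⇒ r1c2=3.
Step 4. [r2c2∈{4}] r2c2 is down to just 4, so r2c2=4.
Step 5. [r1c3∈{2}] r1c3 has the single candidate 2, so r1c3=2.
Step 6. [r3c2∈{2}] only 2 remains possible at r3c2. So r3c2=2.
Step 7. [r2c4∈{1}] r2c4 has the single candidate 1, so r2c4=1.
Step 8. [r4c4∈{2}] only 2 remains possible at r4c4, so r4c4=2.

Answer: 1 3 2 4 / 2 4 3 1 / 4 2 1 3 / 3 1 4 2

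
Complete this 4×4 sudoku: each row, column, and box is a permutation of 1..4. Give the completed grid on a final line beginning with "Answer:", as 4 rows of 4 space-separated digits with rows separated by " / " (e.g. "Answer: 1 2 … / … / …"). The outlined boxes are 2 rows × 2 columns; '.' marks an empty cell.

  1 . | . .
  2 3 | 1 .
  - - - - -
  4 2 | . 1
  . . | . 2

Step 1. [r4c3∈{3,4}] 4 has one home in row 4: r4c3 ⇒ r4c3=4.
Step 2. [r1c4∈{3,4}] r1c4 is the only open cell in col 4 admitting 3 ⇒ r1c4=3.
Step 3. [r2c4∈{4}] r2c4 has the single candidate 4 ⇒ r2c4=4.
Step 4. [r4c2∈{1}] r4c2 has the single candidate 1, so r4c2=1.
Step 5. [r1c3∈{2}] only 2 remains possible at r1c3. So r1c3=2.
Step 6. [r3c3∈{3}] only 3 remains possible at r3c3 ⇒ r3c3=3.
Step 7. [r4c1∈{3}] r4c1 is down to just 3 ⇒ r4c1=3.
Step 8. [r1c2∈{4}] r1c2 is down to just 4. So r1c2=4.

Answer: 1 4 2 3 / 2 3 1 4 / 4 2 3 1 / 3 1 4 2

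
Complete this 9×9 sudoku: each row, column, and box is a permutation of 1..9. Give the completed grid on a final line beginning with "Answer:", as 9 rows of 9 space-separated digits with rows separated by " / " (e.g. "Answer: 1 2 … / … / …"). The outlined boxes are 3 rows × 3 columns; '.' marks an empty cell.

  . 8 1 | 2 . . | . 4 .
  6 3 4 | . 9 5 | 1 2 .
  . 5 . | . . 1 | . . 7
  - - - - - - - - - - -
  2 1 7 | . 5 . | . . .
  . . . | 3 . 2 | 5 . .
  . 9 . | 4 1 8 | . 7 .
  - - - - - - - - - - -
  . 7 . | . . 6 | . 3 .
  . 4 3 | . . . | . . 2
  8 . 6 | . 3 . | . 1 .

Step 1. [r8c8∈{5,6,8,9}] in col 8, 5 fits only at r8c8. So r8c8=5.
Step 2. [r8c7∈{6,7,8,9}] across row 8, 6 lands solely at r8c7. So r8c7=6.
Step 3. [r4c6∈{9}] r4c6's peers cover all but 9 ⇒ r4c6=9.
Step 4. [r6c9∈{3,6}] row 6 places 6 nowhere but r6c9, so r6c9=6.
Step 5. [r3c1∈{9}] r3c1's peers cover all but 9 ⇒ r3c1=9.
Step 6. [r2c9∈{8}] r2c9 has the single candidate 8. So r2c9=8.
Step 7. [r8c4∈{1,7,8,9}] in row 8, 9 fits only at r8c4 ⇒ r8c4=9.
Step 8. [r7c7∈{4,8,9}] across box 9, 8 lands solely at r7c7. So r7c7=8.
Step 9. [r9c7∈{4,7,9}] col 7 places 7 nowhere but r9c7 ⇒ r9c7=7.
Step 10. [r9c9∈{4,9}] across row 9, 9 lands solely at r9c9 ⇒ r9c9=9.
Step 11. [r3c7∈{3}] r3c7 has the single candidate 3 ⇒ r3c7=3.
Step 12. [r1c5∈{6,7}] row 1 places 6 nowhere but r1c5, so r1c5=6.
Step 13. [r7c9∈{4}] only 4 remains possible at r7c9, so r7c9=4.
Step 14. [r8c6∈{7}] nothing but 7 survives at r8c6, so r8c6=7.
Step 15. [r6c3∈{5}] nothing but 5 survives at r6c3. So r6c3=5.
Step 16. [r7c1∈{1,5}] in col 1, 5 fits only at r7c1. So r7c1=5.
Step 17. [r3c5∈{4,8}] row 3 places 4 nowhere but r3c5, so r3c5=4.
Step 18. [r5c3∈{8}] r5c3 is down to just 8 ⇒ r5c3=8.
Step 19. [r7c5∈{2}] nothing but 2 survives at r7c5, so r7c5=2.
Step 20. [r7c4∈{1}] nothing but 1 survives at r7c4, so r7c4=1.
Step 21. [r1c7∈{9}] r1c7 is down to just 9, so r1c7=9.
Step 22. [r8c1∈{1}] r8c1's peers cover all but 1 ⇒ r8c1=1.
Step 23. [r6c1∈{3}] only 3 remains possible at r6c1 ⇒ r6c1=3.
Step 24. [r4c4∈{6}] r4c4 is down to just 6 ⇒ r4c4=6.
Step 25. [r1c1∈{7}] r1c1's peers cover all but 7, so r1c1=7.
Step 26. [r5c2∈{6}] nothing but 6 survives at r5c2, so r5c2=6.
Step 27. [r6c7∈{2}] only 2 remains possible at r6c7 ⇒ r6c7=2.
Step 28. [r1c6∈{3}] r1c6's peers cover all but 3, so r1c6=3.
Step 29. [r2c4∈{7}] nothing but 7 survives at r2c4. So r2c4=7.
Step 30. [r5c1∈{4}] only 4 remains possible at r5c1 ⇒ r5c1=4.
Step 31. [r5c8∈{9}] nothing but 9 survives at r5c8, so r5c8=9.
Step 32. [r4c7∈{4}] r4c7 has the single candidate 4 ⇒ r4c7=4.
Step 33. [r9c2∈{2}] r9c2 is down to just 2. So r9c2=2.
Step 34. [r9c4∈{5}] nothing but 5 survives at r9c4, so r9c4=5.
Step 35. [r5c5∈{7}] only 7 remains possible at r5c5 ⇒ r5c5=7.
Step 36. [r4c9∈{3}] r4c9's peers cover all but 3 ⇒ r4c9=3.
Step 37. [r3c8∈{6}] nothing but 6 survives at r3c8, so r3c8=6.
Step 38. [r7c3∈{9}] only 9 remains possible at r7c3 ⇒ r7c3=9.
Step 39. [r5c9∈{1}] r5c9 has the single candidate 1 ⇒ r5c9=1.
Step 40. [r8c5∈{8}] nothing but 8 survives at r8c5 ⇒ r8c5=8.
Step 41. [r1c9∈{5}] nothing but 5 survives at r1c9. So r1c9=5.
Step 42. [r3c4∈{8}] r3c4 is down to just 8 ⇒ r3c4=8.
Step 43. [r3c3∈{2}] r3c3 is down to just 2. So r3c3=2.
Step 44. [r4c8∈{8}] only 8 remains possible at r4c8 ⇒ r4c8=8.
Step 45. [r9c6∈{4}] only 4 remains possible at r9c6. So r9c6=4.

Answer: 7 8 1 2 6 3 9 4 5 / 6 3 4 7 9 5 1 2 8 / 9 5 2 8 4 1 3 6 7 / 2 1 7 6 5 9 4 8 3 / 4 6 8 3 7 2 5 9 1 / 3 9 5 4 1 8 2 7 6 / 5 7 9 1 2 6 8 3 4 / 1 4 3 9 8 7 6 5 2 / 8 2 6 5 3 4 7 1 9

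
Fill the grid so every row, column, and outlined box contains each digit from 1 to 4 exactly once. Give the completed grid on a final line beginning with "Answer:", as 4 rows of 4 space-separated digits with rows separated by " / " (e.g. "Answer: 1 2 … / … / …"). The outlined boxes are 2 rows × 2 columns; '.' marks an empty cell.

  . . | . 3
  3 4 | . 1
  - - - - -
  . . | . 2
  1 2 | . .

Step 1. [r1c3∈{2,4}] 4 has one home in row 1: r1c3. So r1c3=4.
Step 2. [r4c3∈{3}] r4c3's peers cover all but 3 ⇒ r4c3=3.
Step 3. [r4c4∈{4}] r4c4 is down to just 4. So r4c4=4.
Step 4. [r3c2∈{3}] only 3 remains possible at r3c2, so r3c2=3.
Step 5. [r1c1∈{2}] r1c1 is down to just 2. So r1c1=2.
Step 6. [r1c2∈{1}] r1c2's peers cover all but 1, so r1c2=1.
Step 7. [r3c3∈{1}] r3c3's peers cover all but 1. So r3c3=1.
Step 8. [r2c3∈{2}] r2c3 has the single candidate 2. So r2c3=2.
Step 9. [r3c1∈{4}] nothing but 4 survives at r3c1. So r3c1=4.

Answer: 2 1 4 3 / 3 4 2 1 / 4 3 1 2 / 1 2 3 4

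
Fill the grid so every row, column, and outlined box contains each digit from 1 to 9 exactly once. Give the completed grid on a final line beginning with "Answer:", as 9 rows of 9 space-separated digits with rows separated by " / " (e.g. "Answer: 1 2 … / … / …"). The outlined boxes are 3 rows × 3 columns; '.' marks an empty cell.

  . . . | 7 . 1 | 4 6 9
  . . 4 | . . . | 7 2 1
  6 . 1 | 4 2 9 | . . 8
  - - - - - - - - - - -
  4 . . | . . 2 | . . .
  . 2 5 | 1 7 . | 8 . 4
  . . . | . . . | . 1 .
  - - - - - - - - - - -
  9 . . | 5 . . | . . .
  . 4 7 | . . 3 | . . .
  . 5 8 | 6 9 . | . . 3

Step 1. [r5c1∈{3}] only 3 remains possible at r5c1. So r5c1=3.
Step 2. [r4c2∈{1,6,7,8,9}] row 4 places 1 nowhere but r4c2 ⇒ r4c2=1.
Step 3. [r5c6∈{6}] only 6 remains possible at r5c6 ⇒ r5c6=6.
Step 4. [r5c8∈{9}] r5c8's peers cover all but 9 ⇒ r5c8=9.
Step 5. [r8c4∈{2,8}] col 4 places 2 nowhere but r8c4 ⇒ r8c4=2.
Step 6. [r2c5∈{3,5,6,8}] 6 has one home in row 2: r2c5. So r2c5=6.
Step 7. [r2c2∈{3,8,9}] in row 2, 9 fits only at r2c2, so r2c2=9.
Step 8. [r2c4∈{3,8}] 3 has one home in row 2: r2c4, so r2c4=3.
Step 9. [r8c7∈{1,5,6,9}] row 8 places 9 nowhere but r8c7. So r8c7=9.
Step 10. [r8c9∈{5,6}] 6 has one home in row 8: r8c9, so r8c9=6.
Step 11. [r8c8∈{5,8}] row 8 places 5 nowhere but r8c8. So r8c8=5.
Step 12. [r8c5∈{1,8}] in row 8, 8 fits only at r8c5, so r8c5=8.
Step 13. [r1c5∈{5}] only 5 remains possible at r1c5, so r1c5=5.
Step 14. [r6c6∈{4,5,8}] across col 6, 5 lands solely at r6c6 ⇒ r6c6=5.
Step 15. [r6c1∈{7,8}] 7 has one home in col 1: r6c1. So r6c1=7.
Step 16. [r3c8∈{3}] nothing but 3 survives at r3c8, so r3c8=3.
Step 17. [r6c2∈{6,8}] across box 4, 8 lands solely at r6c2. So r6c2=8.
Step 18. [r4c8∈{7}] r4c8 has the single candidate 7, so r4c8=7.
Step 19. [r6c9∈{2}] nothing but 2 survives at r6c9 ⇒ r6c9=2.
Step 20. [r7c2∈{3,6}] in col 2, 6 fits only at r7c2 ⇒ r7c2=6.
Step 21. [r9c6∈{4,7}] 7 has one home in row 9: r9c6, so r9c6=7.
Step 22. [r7c5∈{1,4}] r7c5 is the only open cell in col 5 admitting 1. So r7c5=1.
Step 23. [r1c1∈{2,8}] 8 has one home in row 1: r1c1. So r1c1=8.
Step 24. [r9c1∈{1,2}] 2 has one home in col 1: r9c1. So r9c1=2.
Step 25. [r4c5∈{3}] r4c5 is down to just 3, so r4c5=3.
Step 26. [r6c4∈{9}] nothing but 9 survives at r6c4. So r6c4=9.
Step 27. [r6c3∈{6}] only 6 remains possible at r6c3, so r6c3=6.
Step 28. [r4c7∈{5,6}] r4c7 is the only open cell in row 4 admitting 6 ⇒ r4c7=6.
Step 29. [r7c8∈{4,8}] 8 has one home in row 7: r7c8. So r7c8=8.
Step 30. [r1c2∈{3}] r1c2 is down to just 3. So r1c2=3.
Step 31. [r9c8∈{4}] r9c8's peers cover all but 4. So r9c8=4.
Step 32. [r4c3∈{9}] only 9 remains possible at r4c3. So r4c3=9.
Step 33. [r9c7∈{1}] r9c7's peers cover all but 1, so r9c7=1.
Step 34. [r4c9∈{5}] r4c9's peers cover all but 5, so r4c9=5.
Step 35. [r7c9∈{7}] nothing but 7 survives at r7c9 ⇒ r7c9=7.
Step 36. [r7c6∈{4}] r7c6's peers cover all but 4. So r7c6=4.
Step 37. [r3c7∈{5}] only 5 remains possible at r3c7, so r3c7=5.
Step 38. [r1c3∈{2}] r1c3's peers cover all but 2, so r1c3=2.
Step 39. [r6c7∈{3}] only 3 remains possible at r6c7 ⇒ r6c7=3.
Step 40. [r3c2∈{7}] r3c2 is down to just 7, so r3c2=7.
Step 41. [r8c1∈{1}] nothing but 1 survives at r8c1 ⇒ r8c1=1.
Step 42. [r2c1∈{5}] r2c1's peers cover all but 5, so r2c1=5.
Step 43. [r7c3∈{3}] r7c3 is down to just 3 ⇒ r7c3=3.
Step 44. [r6c5∈{4}] nothing but 4 survives at r6c5 ⇒ r6c5=4.
Step 45. [r4c4∈{8}] r4c4's peers cover all but 8. So r4c4=8.
Step 46. [r2c6∈{8}] r2c6's peers cover all but 8, so r2c6=8.
Step 47. [r7c7∈{2}] nothing but 2 survives at r7c7. So r7c7=2.

Answer: 8 3 2 7 5 1 4 6 9 / 5 9 4 3 6 8 7 2 1 / 6 7 1 4 2 9 5 3 8 / 4 1 9 8 3 2 6 7 5 / 3 2 5 1 7 6 8 9 4 / 7 8 6 9 4 5 3 1 2 / 9 6 3 5 1 4 2 8 7 / 1 4 7 2 8 3 9 5 6 / 2 5 8 6 9 7 1 4 3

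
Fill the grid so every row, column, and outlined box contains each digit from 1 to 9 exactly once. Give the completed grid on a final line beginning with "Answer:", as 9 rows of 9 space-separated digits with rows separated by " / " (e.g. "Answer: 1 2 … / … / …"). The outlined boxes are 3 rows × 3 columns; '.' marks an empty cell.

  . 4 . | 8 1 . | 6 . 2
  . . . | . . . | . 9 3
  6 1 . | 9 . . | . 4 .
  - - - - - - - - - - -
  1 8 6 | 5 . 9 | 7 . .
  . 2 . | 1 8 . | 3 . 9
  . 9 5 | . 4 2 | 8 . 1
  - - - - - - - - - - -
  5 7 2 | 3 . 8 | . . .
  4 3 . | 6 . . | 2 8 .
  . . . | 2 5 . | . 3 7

Step 1. [r5c1∈{7}] r5c1 is down to just 7 ⇒ r5c1=7.
Step 2. [r3c7∈{5}] r3c7 is down to just 5, so r3c7=5.
Step 3. [r3c5∈{2,3,7}] row 3 places 2 nowhere but r3c5. So r3c5=2.
Step 4. [r7c8∈{1,6}] across col 8, 1 lands solely at r7c8. So r7c8=1.
Step 5. [r9c6∈{1,4}] 4 has one home in box 8: r9c6, so r9c6=4.
Step 6. [r9c3∈{1,8,9}] in row 9, 1 fits only at r9c3, so r9c3=1.
Step 7. [r8c3∈{9}] only 9 remains possible at r8c3, so r8c3=9.
Step 8. [r1c6∈{3,5,7}] 5 has one home in row 1: r1c6. So r1c6=5.
Step 9. [r8c5∈{7}] r8c5 has the single candidate 7. So r8c5=7.
Step 10. [r3c6∈{3,7}] in col 6, 3 fits only at r3c6, so r3c6=3.
Step 11. [r3c3∈{7,8}] row 3 places 7 nowhere but r3c3. So r3c3=7.
Step 12. [r7c7∈{4,9}] col 7 places 4 nowhere but r7c7, so r7c7=4.
Step 13. [r2c6∈{6,7}] 7 has one home in col 6: r2c6 ⇒ r2c6=7.
Step 14. [r2c3∈{8}] r2c3 is down to just 8. So r2c3=8.
Step 15. [r5c8∈{5,6}] across row 5, 5 lands solely at r5c8. So r5c8=5.
Step 16. [r1c1∈{3,9}] in row 1, 9 fits only at r1c1 ⇒ r1c1=9.
Step 17. [r9c2∈{6}] nothing but 6 survives at r9c2 ⇒ r9c2=6.
Step 18. [r4c8∈{2}] r4c8 has the single candidate 2. So r4c8=2.
Step 19. [r9c7∈{9}] only 9 remains possible at r9c7, so r9c7=9.
Step 20. [r7c5∈{9}] r7c5 has the single candidate 9 ⇒ r7c5=9.
Step 21. [r5c3∈{4}] nothing but 4 survives at r5c3. So r5c3=4.
Step 22. [r2c1∈{2}] r2c1's peers cover all but 2. So r2c1=2.
Step 23. [r8c9∈{5}] r8c9's peers cover all but 5, so r8c9=5.
Step 24. [r2c2∈{5}] only 5 remains possible at r2c2 ⇒ r2c2=5.
Step 25. [r6c1∈{3}] only 3 remains possible at r6c1. So r6c1=3.
Step 26. [r6c4∈{7}] r6c4's peers cover all but 7, so r6c4=7.
Step 27. [r1c8∈{7}] only 7 remains possible at r1c8, so r1c8=7.
Step 28. [r1c3∈{3}] r1c3 has the single candidate 3, so r1c3=3.
Step 29. [r8c6∈{1}] r8c6 is down to just 1 ⇒ r8c6=1.
Step 30. [r9c1∈{8}] r9c1 has the single candidate 8, so r9c1=8.
Step 31. [r5c6∈{6}] r5c6's peers cover all but 6, so r5c6=6.
Step 32. [r6c8∈{6}] r6c8 is down to just 6 ⇒ r6c8=6.
Step 33. [r7c9∈{6}] nothing but 6 survives at r7c9, so r7c9=6.
Step 34. [r4c9∈{4}] r4c9 has the single candidate 4, so r4c9=4.
Step 35. [r2c4∈{4}] r2c4 has the single candidate 4. So r2c4=4.
Step 36. [r2c7∈{1}] nothing but 1 survives at r2c7, so r2c7=1.
Step 37. [r4c5∈{3}] only 3 remains possible at r4c5. So r4c5=3.
Step 38. [r2c5∈{6}] r2c5's peers cover all but 6 ⇒ r2c5=6.
Step 39. [r3c9∈{8}] nothing but 8 survives at r3c9. So r3c9=8.

Answer: 9 4 3 8 1 5 6 7 2 / 2 5 8 4 6 7 1 9 3 / 6 1 7 9 2 3 5 4 8 / 1 8 6 5 3 9 7 2 4 / 7 2 4 1 8 6 3 5 9 / 3 9 5 7 4 2 8 6 1 / 5 7 2 3 9 8 4 1 6 / 4 3 9 6 7 1 2 8 5 / 8 6 1 2 5 4 9 3 7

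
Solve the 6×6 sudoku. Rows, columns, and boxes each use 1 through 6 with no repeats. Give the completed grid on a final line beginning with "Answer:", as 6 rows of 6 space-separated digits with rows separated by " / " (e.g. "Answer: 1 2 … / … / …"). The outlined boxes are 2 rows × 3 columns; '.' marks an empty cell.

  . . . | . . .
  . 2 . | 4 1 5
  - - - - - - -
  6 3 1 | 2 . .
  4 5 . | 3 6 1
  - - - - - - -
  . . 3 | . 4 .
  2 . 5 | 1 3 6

Step 1. [r2c3∈{6}] r2c3 has the single candidate 6. So r2c3=6.
Step 2. [r1c1∈{1,3,5}] 5 has one home in row 1: r1c1 ⇒ r1c1=5.
Step 3. [r1c2∈{1,4}] row 1 places 1 nowhere but r1c2, so r1c2=1.
Step 4. [r1c5∈{2}] r1c5 has the single candidate 2 ⇒ r1c5=2.
Step 5. [r5c4∈{5}] r5c4 has the single candidate 5. So r5c4=5.
Step 6. [r3c5∈{5}] only 5 remains possible at r3c5. So r3c5=5.
Step 7. [r1c4∈{6}] r1c4 is down to just 6 ⇒ r1c4=6.
Step 8. [r5c2∈{6}] r5c2 has the single candidate 6, so r5c2=6.
Step 9. [r3c6∈{4}] r3c6 is down to just 4, so r3c6=4.
Step 10. [r4c3∈{2}] only 2 remains possible at r4c3, so r4c3=2.
Step 11. [r2c1∈{3}] only 3 remains possible at r2c1. So r2c1=3.
Step 12. [r1c3∈{4}] r1c3 has the single candidate 4 ⇒ r1c3=4.
Step 13. [r1c6∈{3}] r1c6 has the single candidate 3. So r1c6=3.
Step 14. [r5c1∈{1}] nothing but 1 survives at r5c1. So r5c1=1.
Step 15. [r6c2∈{4}] nothing but 4 survives at r6c2, so r6c2=4.
Step 16. [r5c6∈{2}] r5c6's peers cover all but 2 ⇒ r5c6=2.

Answer: 5 1 4 6 2 3 / 3 2 6 4 1 5 / 6 3 1 2 5 4 / 4 5 2 3 6 1 / 1 6 3 5 4 2 / 2 4 5 1 3 6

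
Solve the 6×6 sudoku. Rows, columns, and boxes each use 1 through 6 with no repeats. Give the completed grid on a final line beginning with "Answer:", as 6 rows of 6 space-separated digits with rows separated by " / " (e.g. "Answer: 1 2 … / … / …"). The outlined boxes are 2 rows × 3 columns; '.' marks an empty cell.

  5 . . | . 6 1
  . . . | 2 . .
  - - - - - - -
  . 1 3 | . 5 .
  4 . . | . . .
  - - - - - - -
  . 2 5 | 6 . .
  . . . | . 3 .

Step 1. [r5c6∈{4}] r5c6 is down to just 4, so r5c6=4.
Step 2. [r4c5∈{1,2}] in col 5, 2 fits only at r4c5. So r4c5=2.
Step 3. [r4c3∈{6}] r4c3 is down to just 6 ⇒ r4c3=6.
Step 4. [r2c5∈{4}] r2c5 has the single candidate 4. So r2c5=4.
Step 5. [r1c4∈{3}] r1c4 has the single candidate 3, so r1c4=3.
Step 6. [r6c4∈{1,5}] r6c4 is the only open cell in col 4 admitting 5. So r6c4=5.
Step 7. [r5c1∈{1,3}] across row 5, 3 lands solely at r5c1. So r5c1=3.
Step 8. [r2c3∈{1}] only 1 remains possible at r2c3 ⇒ r2c3=1.
Step 9. [r6c3∈{4}] nothing but 4 survives at r6c3. So r6c3=4.
Step 10. [r6c2∈{6}] only 6 remains possible at r6c2, so r6c2=6.
Step 11. [r3c4∈{4}] r3c4 is down to just 4 ⇒ r3c4=4.
Step 12. [r1c2∈{4}] r1c2's peers cover all but 4. So r1c2=4.
Step 13. [r6c1∈{1}] r6c1's peers cover all but 1 ⇒ r6c1=1.
Step 14. [r2c1∈{6}] only 6 remains possible at r2c1, so r2c1=6.
Step 15. [r4c4∈{1}] only 1 remains possible at r4c4. So r4c4=1.
Step 16. [r2c6∈{5}] r2c6 has the single candidate 5. So r2c6=5.
Step 17. [r5c5∈{1}] r5c5 is down to just 1 ⇒ r5c5=1.
Step 18. [r2c2∈{3}] r2c2 is down to just 3 ⇒ r2c2=3.
Step 19. [r4c2∈{5}] r4c2's peers cover all but 5. So r4c2=5.
Step 20. [r4c6∈{3}] only 3 remains possible at r4c6. So r4c6=3.
Step 21. [r1c3∈{2}] r1c3 has the single candidate 2 ⇒ r1c3=2.
Step 22. [r6c6∈{2}] r6c6 has the single candidate 2, so r6c6=2.
Step 23. [r3c6∈{6}] r3c6 has the single candidate 6, so r3c6=6.
Step 24. [r3c1∈{2}] nothing but 2 survives at r3c1, so r3c1=2.

Answer: 5 4 2 3 6 1 / 6 3 1 2 4 5 / 2 1 3 4 5 6 / 4 5 6 1 2 3 / 3 2 5 6 1 4 / 1 6 4 5 3 2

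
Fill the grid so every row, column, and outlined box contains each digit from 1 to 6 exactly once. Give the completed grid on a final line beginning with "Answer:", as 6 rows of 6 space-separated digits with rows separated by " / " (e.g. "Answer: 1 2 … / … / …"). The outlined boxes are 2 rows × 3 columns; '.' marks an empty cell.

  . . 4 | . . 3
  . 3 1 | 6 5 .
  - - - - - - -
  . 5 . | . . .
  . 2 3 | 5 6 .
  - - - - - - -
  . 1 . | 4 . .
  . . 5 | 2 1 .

Step 1. [r3c5∈{2,3,4}] across col 5, 4 lands solely at r3c5, so r3c5=4.
Step 2. [r6c6∈{6}] r6c6 has the single candidate 6, so r6c6=6.
Step 3. [r4c6∈{1}] r4c6 has the single candidate 1 ⇒ r4c6=1.
Step 4. [r2c1∈{2}] nothing but 2 survives at r2c1. So r2c1=2.
Step 5. [r6c1∈{3,4}] 3 has one home in row 6: r6c1. So r6c1=3.
Step 6. [r5c1∈{6}] only 6 remains possible at r5c1, so r5c1=6.
Step 7. [r3c1∈{1}] r3c1 has the single candidate 1 ⇒ r3c1=1.
Step 8. [r5c6∈{5}] only 5 remains possible at r5c6 ⇒ r5c6=5.
Step 9. [r3c6∈{2}] r3c6 has the single candidate 2 ⇒ r3c6=2.
Step 10. [r1c5∈{2}] only 2 remains possible at r1c5, so r1c5=2.
Step 11. [r4c1∈{4}] r4c1's peers cover all but 4 ⇒ r4c1=4.
Step 12. [r3c3∈{6}] r3c3 has the single candidate 6. So r3c3=6.
Step 13. [r1c1∈{5}] r1c1's peers cover all but 5. So r1c1=5.
Step 14. [r3c4∈{3}] r3c4 is down to just 3 ⇒ r3c4=3.
Step 15. [r1c2∈{6}] r1c2's peers cover all but 6. So r1c2=6.
Step 16. [r2c6∈{4}] r2c6 is down to just 4 ⇒ r2c6=4.
Step 17. [r5c5∈{3}] r5c5 is down to just 3 ⇒ r5c5=3.
Step 18. [r1c4∈{1}] r1c4 is down to just 1. So r1c4=1.
Step 19. [r6c2∈{4}] r6c2 is down to just 4, so r6c2=4.
Step 20. [r5c3∈{2}] r5c3 is down to just 2, so r5c3=2.

Answer: 5 6 4 1 2 3 / 2 3 1 6 5 4 / 1 5 6 3 4 2 / 4 2 3 5 6 1 / 6 1 2 4 3 5 / 3 4 5 2 1 6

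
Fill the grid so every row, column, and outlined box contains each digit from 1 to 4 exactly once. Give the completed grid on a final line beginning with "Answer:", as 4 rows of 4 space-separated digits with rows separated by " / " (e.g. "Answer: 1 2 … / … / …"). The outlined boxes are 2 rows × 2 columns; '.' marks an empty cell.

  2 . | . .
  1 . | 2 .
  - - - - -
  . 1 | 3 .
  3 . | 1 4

Step 1. [r2c2∈{3,4}] 4 has one home in row 2: r2c2, so r2c2=4.
Step 2. [r2c4∈{3}] nothing but 3 survives at r2c4, so r2c4=3.
Step 3. [r1c3∈{4}] nothing but 4 survives at r1c3, so r1c3=4.
Step 4. [r4c2∈{2}] r4c2 has the single candidate 2, so r4c2=2.
Step 5. [r1c4∈{1}] r1c4 has the single candidate 1, so r1c4=1.
Step 6. [r3c1∈{4}] r3c1's peers cover all but 4. So r3c1=4.
Step 7. [r1c2∈{3}] only 3 remains possible at r1c2, so r1c2=3.
Step 8. [r3c4∈{2}] r3c4 has the single candidate 2 ⇒ r3c4=2.

Answer: 2 3 4 1 / 1 4 2 3 / 4 1 3 2 / 3 2 1 4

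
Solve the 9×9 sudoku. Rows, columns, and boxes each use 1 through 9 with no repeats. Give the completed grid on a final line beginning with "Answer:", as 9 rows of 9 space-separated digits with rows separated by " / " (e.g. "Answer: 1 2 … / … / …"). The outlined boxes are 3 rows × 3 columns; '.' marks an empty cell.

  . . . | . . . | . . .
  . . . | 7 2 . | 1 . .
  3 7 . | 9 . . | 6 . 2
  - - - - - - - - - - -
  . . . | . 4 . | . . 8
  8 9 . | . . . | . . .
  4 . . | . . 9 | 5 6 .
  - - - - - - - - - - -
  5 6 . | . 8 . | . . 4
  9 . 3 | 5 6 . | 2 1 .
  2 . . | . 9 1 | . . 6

Step 1. [r8c9∈{7}] r8c9's peers cover all but 7. So r8c9=7.
Step 2. [r4c1∈{1,6,7}] r4c1 is the only open cell in col 1 admitting 7. So r4c1=7.
Step 3. [r1c1∈{1,6}] in col 1, 1 fits only at r1c1. So r1c1=1.
Step 4. [r9c8∈{3,5,8}] in row 9, 5 fits only at r9c8 ⇒ r9c8=5.
Step 5. [r8c2∈{4,8}] in row 8, 8 fits only at r8c2, so r8c2=8.
Step 6. [r9c2∈{4}] r9c2 is down to just 4 ⇒ r9c2=4.
Step 7. [r1c4∈{3,4,6,8}] in col 4, 4 fits only at r1c4 ⇒ r1c4=4.
Step 8. [r2c2∈{5}] only 5 remains possible at r2c2. So r2c2=5.
Step 9. [r9c4∈{3}] r9c4 is down to just 3. So r9c4=3.
Step 10. [r1c9∈{3,5,9}] across col 9, 5 lands solely at r1c9 ⇒ r1c9=5.
Step 11. [r1c5∈{3}] r1c5's peers cover all but 3. So r1c5=3.
Step 12. [r2c9∈{3,9}] col 9 places 9 nowhere but r2c9. So r2c9=9.
Step 13. [r2c8∈{3,4,8}] 3 has one home in row 2: r2c8 ⇒ r2c8=3.
Step 14. [r7c3∈{1,7}] row 7 places 1 nowhere but r7c3 ⇒ r7c3=1.
Step 15. [r6c3∈{2}] r6c3 has the single candidate 2. So r6c3=2.
Step 16. [r3c5∈{1,5}] r3c5 is the only open cell in row 3 admitting 1. So r3c5=1.
Step 17. [r5c5∈{5,7}] 5 has one home in col 5: r5c5 ⇒ r5c5=5.
Step 18. [r5c3∈{6}] r5c3 is down to just 6 ⇒ r5c3=6.
Step 19. [r5c7∈{3,4,7}] col 7 places 4 nowhere but r5c7 ⇒ r5c7=4.
Step 20. [r7c4∈{2}] nothing but 2 survives at r7c4, so r7c4=2.
Step 21. [r5c8∈{2,7}] r5c8 is the only open cell in box 6 admitting 7. So r5c8=7.
Step 22. [r1c8∈{8}] r1c8 has the single candidate 8 ⇒ r1c8=8.
Step 23. [r5c4∈{1}] nothing but 1 survives at r5c4, so r5c4=1.
Step 24. [r5c9∈{3}] nothing but 3 survives at r5c9, so r5c9=3.
Step 25. [r4c6∈{2,3,6}] r4c6 is the only open cell in col 6 admitting 3 ⇒ r4c6=3.
Step 26. [r4c7∈{9}] only 9 remains possible at r4c7, so r4c7=9.
Step 27. [r2c3∈{4,8}] r2c3 is the only open cell in row 2 admitting 4. So r2c3=4.
Step 28. [r2c6∈{6,8}] row 2 places 8 nowhere but r2c6, so r2c6=8.
Step 29. [r6c2∈{1,3}] across row 6, 3 lands solely at r6c2 ⇒ r6c2=3.
Step 30. [r7c8∈{9}] r7c8's peers cover all but 9. So r7c8=9.
Step 31. [r4c3∈{5}] r4c3 is down to just 5 ⇒ r4c3=5.
Step 32. [r9c3∈{7}] r9c3 is down to just 7, so r9c3=7.
Step 33. [r1c2∈{2}] nothing but 2 survives at r1c2, so r1c2=2.
Step 34. [r4c4∈{6}] r4c4 has the single candidate 6 ⇒ r4c4=6.
Step 35. [r1c6∈{6}] r1c6 has the single candidate 6, so r1c6=6.
Step 36. [r6c9∈{1}] r6c9's peers cover all but 1. So r6c9=1.
Step 37. [r3c3∈{8}] r3c3 has the single candidate 8 ⇒ r3c3=8.
Step 38. [r3c8∈{4}] only 4 remains possible at r3c8, so r3c8=4.
Step 39. [r4c2∈{1}] only 1 remains possible at r4c2. So r4c2=1.
Step 40. [r6c4∈{8}] nothing but 8 survives at r6c4 ⇒ r6c4=8.
Step 41. [r9c7∈{8}] r9c7 is down to just 8 ⇒ r9c7=8.
Step 42. [r1c7∈{7}] r1c7 has the single candidate 7. So r1c7=7.
Step 43. [r1c3∈{9}] r1c3 has the single candidate 9 ⇒ r1c3=9.
Step 44. [r8c6∈{4}] r8c6's peers cover all but 4. So r8c6=4.
Step 45. [r7c6∈{7}] r7c6 is down to just 7. So r7c6=7.
Step 46. [r3c6∈{5}] r3c6 is down to just 5. So r3c6=5.
Step 47. [r6c5∈{7}] r6c5 is down to just 7, so r6c5=7.
Step 48. [r2c1∈{6}] r2c1 has the single candidate 6 ⇒ r2c1=6.
Step 49. [r4c8∈{2}] r4c8 has the single candidate 2 ⇒ r4c8=2.
Step 50. [r5c6∈{2}] only 2 remains possible at r5c6 ⇒ r5c6=2.
Step 51. [r7c7∈{3}] r7c7 is down to just 3 ⇒ r7c7=3.

Answer: 1 2 9 4 3 6 7 8 5 / 6 5 4 7 2 8 1 3 9 / 3 7 8 9 1 5 6 4 2 / 7 1 5 6 4 3 9 2 8 / 8 9 6 1 5 2 4 7 3 / 4 3 2 8 7 9 5 6 1 / 5 6 1 2 8 7 3 9 4 / 9 8 3 5 6 4 2 1 7 / 2 4 7 3 9 1 8 5 6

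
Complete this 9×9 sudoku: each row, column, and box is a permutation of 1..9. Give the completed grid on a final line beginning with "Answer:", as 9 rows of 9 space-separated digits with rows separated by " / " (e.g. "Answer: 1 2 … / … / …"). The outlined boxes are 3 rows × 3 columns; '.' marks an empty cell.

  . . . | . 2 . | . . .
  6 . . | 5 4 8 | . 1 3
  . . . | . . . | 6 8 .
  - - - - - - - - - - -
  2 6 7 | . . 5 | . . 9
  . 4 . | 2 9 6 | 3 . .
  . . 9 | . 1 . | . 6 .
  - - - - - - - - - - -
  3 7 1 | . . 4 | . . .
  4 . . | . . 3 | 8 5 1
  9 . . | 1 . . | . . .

Step 1. [r2c7∈{2,7,9}] row 2 places 7 nowhere but r2c7. So r2c7=7.
Step 2. [r3c9∈{2,4,5}] in box 3, 2 fits only at r3c9. So r3c9=2.
Step 3. [r4c8∈{4}] r4c8 has the single candidate 4. So r4c8=4.
Step 4. [r6c2∈{3,5,8}] across box 4, 3 lands solely at r6c2 ⇒ r6c2=3.
Step 5. [r9c6∈{2,7}] in col 6, 2 fits only at r9c6 ⇒ r9c6=2.
Step 6. [r1c4∈{3,6,7,9}] row 1 places 6 nowhere but r1c4 ⇒ r1c4=6.
Step 7. [r1c8∈{9}] nothing but 9 survives at r1c8 ⇒ r1c8=9.
Step 8. [r3c6∈{1,7,9}] across col 6, 9 lands solely at r3c6 ⇒ r3c6=9.
Step 9. [r5c1∈{1,5,8}] r5c1 is the only open cell in row 5 admitting 1 ⇒ r5c1=1.
Step 10. [r1c3∈{3,4,5,8}] row 1 places 3 nowhere but r1c3 ⇒ r1c3=3.
Step 11. [r7c5∈{5,6,8}] r7c5 is the only open cell in row 7 admitting 5 ⇒ r7c5=5.
Step 12. [r7c4∈{8,9}] in row 7, 8 fits only at r7c4, so r7c4=8.
Step 13. [r6c6∈{7}] r6c6's peers cover all but 7, so r6c6=7.
Step 14. [r1c1∈{5,7,8}] 7 has one home in row 1: r1c1 ⇒ r1c1=7.
Step 15. [r3c1∈{5}] r3c1 has the single candidate 5 ⇒ r3c1=5.
Step 16. [r5c3∈{5,8}] r5c3 is the only open cell in box 4 admitting 5 ⇒ r5c3=5.
Step 17. [r1c2∈{1,8}] across row 1, 8 lands solely at r1c2. So r1c2=8.
Step 18. [r5c8∈{7}] nothing but 7 survives at r5c8, so r5c8=7.
Step 19. [r9c9∈{4,6,7}] r9c9 is the only open cell in col 9 admitting 7. So r9c9=7.
Step 20. [r8c2∈{2}] r8c2's peers cover all but 2. So r8c2=2.
Step 21. [r6c7∈{2,5}] row 6 places 2 nowhere but r6c7. So r6c7=2.
Step 22. [r4c4∈{3}] only 3 remains possible at r4c4. So r4c4=3.
Step 23. [r9c5∈{6}] r9c5 is down to just 6, so r9c5=6.
Step 24. [r1c7∈{4,5}] 5 has one home in col 7: r1c7, so r1c7=5.
Step 25. [r8c5∈{7}] only 7 remains possible at r8c5. So r8c5=7.
Step 26. [r6c9∈{5,8}] r6c9 is the only open cell in row 6 admitting 5, so r6c9=5.
Step 27. [r1c6∈{1}] nothing but 1 survives at r1c6, so r1c6=1.
Step 28. [r9c7∈{4}] nothing but 4 survives at r9c7. So r9c7=4.
Step 29. [r1c9∈{4}] nothing but 4 survives at r1c9. So r1c9=4.
Step 30. [r9c8∈{3}] nothing but 3 survives at r9c8 ⇒ r9c8=3.
Step 31. [r5c9∈{8}] nothing but 8 survives at r5c9. So r5c9=8.
Step 32. [r7c8∈{2}] only 2 remains possible at r7c8. So r7c8=2.
Step 33. [r8c4∈{9}] r8c4's peers cover all but 9. So r8c4=9.
Step 34. [r6c1∈{8}] r6c1 has the single candidate 8. So r6c1=8.
Step 35. [r2c2∈{9}] only 9 remains possible at r2c2, so r2c2=9.
Step 36. [r4c7∈{1}] r4c7 has the single candidate 1 ⇒ r4c7=1.
Step 37. [r9c2∈{5}] r9c2 is down to just 5. So r9c2=5.
Step 38. [r9c3∈{8}] only 8 remains possible at r9c3. So r9c3=8.
Step 39. [r3c3∈{4}] nothing but 4 survives at r3c3 ⇒ r3c3=4.
Step 40. [r7c9∈{6}] r7c9 has the single candidate 6, so r7c9=6.
Step 41. [r7c7∈{9}] r7c7 is down to just 9. So r7c7=9.
Step 42. [r3c2∈{1}] r3c2 is down to just 1, so r3c2=1.
Step 43. [r8c3∈{6}] only 6 remains possible at r8c3 ⇒ r8c3=6.
Step 44. [r3c5∈{3}] r3c5 is down to just 3. So r3c5=3.
Step 45. [r6c4∈{4}] r6c4's peers cover all but 4. So r6c4=4.
Step 46. [r4c5∈{8}] r4c5's peers cover all but 8 ⇒ r4c5=8.
Step 47. [r3c4∈{7}] nothing but 7 survives at r3c4 ⇒ r3c4=7.
Step 48. [r2c3∈{2}] r2c3's peers cover all but 2 ⇒ r2c3=2.

Answer: 7 8 3 6 2 1 5 9 4 / 6 9 2 5 4 8 7 1 3 / 5 1 4 7 3 9 6 8 2 / 2 6 7 3 8 5 1 4 9 / 1 4 5 2 9 6 3 7 8 / 8 3 9 4 1 7 2 6 5 / 3 7 1 8 5 4 9 2 6 / 4 2 6 9 7 3 8 5 1 / 9 5 8 1 6 2 4 3 7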